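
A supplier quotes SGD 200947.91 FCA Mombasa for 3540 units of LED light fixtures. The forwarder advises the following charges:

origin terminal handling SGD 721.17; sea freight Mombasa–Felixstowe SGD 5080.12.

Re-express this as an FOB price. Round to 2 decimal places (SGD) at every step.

FOB price: SGD 201669.08

Not relevant to the conversion: freight — on the buyer under both terms; not part of either seller's price.
From FCA to FOB, the seller additionally bears: origin terminal.
FOB price = 200947.91 + 721.17 = 201669.08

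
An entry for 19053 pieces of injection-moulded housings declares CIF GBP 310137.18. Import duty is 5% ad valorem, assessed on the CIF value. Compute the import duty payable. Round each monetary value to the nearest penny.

Import duty = 310137.18 × 5% = 15506.86

Import duty: GBP 15506.86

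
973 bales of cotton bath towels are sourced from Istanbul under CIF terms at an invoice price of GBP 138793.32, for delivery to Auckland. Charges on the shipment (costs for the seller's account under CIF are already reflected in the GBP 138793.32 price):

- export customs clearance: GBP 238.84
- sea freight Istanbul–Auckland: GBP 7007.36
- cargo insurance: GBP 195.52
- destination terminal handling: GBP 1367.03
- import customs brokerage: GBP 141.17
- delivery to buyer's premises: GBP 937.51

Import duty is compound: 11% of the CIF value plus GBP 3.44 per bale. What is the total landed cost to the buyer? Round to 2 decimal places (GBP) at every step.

CIF: the seller pays costs through ocean freight and marine insurance to the destination port.
Already in the invoice (seller's account under CIF): export clearance, freight, insurance — exclude.
The CIF price already equals the CIF value: 138793.32
Ad valorem component: 138793.32 × 11% = 15267.27
Specific component: 973 × 3.44 = 3347.12
Import duty = 15267.27 + 3347.12 = 18614.39
Buyer bears: destination terminal 1367.03 + brokerage 141.17 + delivery 937.51 + duty 18614.39 = 21060.10
Landed cost = invoice 138793.32 + 21060.10 = 159853.42

Total landed cost: GBP 159853.42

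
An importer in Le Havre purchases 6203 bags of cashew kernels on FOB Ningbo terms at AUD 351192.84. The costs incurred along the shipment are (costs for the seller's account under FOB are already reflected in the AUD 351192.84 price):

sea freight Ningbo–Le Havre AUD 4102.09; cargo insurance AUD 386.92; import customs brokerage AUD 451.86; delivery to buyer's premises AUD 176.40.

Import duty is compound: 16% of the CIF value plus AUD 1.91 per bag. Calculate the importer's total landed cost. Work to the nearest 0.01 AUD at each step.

Total landed cost: AUD 425066.94

FOB: the seller bears costs until goods are on board at the origin port; the buyer bears freight, insurance and all costs thereafter.
CIF value = FOB price + freight + insurance = 351192.84 + 4102.09 + 386.92 = 355681.85
Ad valorem component: 355681.85 × 16% = 56909.10
Specific component: 6203 × 1.91 = 11847.73
Import duty = 56909.10 + 11847.73 = 68756.83
Buyer bears: freight 4102.09 + insurance 386.92 + brokerage 451.86 + delivery 176.40 + duty 68756.83 = 73874.10
Landed cost = invoice 351192.84 + 73874.10 = 425066.94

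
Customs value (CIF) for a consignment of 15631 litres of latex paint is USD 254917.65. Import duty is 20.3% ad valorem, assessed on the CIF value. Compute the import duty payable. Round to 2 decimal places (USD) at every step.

Import duty = 254917.65 × 20.3% = 51748.28

Import duty: USD 51748.28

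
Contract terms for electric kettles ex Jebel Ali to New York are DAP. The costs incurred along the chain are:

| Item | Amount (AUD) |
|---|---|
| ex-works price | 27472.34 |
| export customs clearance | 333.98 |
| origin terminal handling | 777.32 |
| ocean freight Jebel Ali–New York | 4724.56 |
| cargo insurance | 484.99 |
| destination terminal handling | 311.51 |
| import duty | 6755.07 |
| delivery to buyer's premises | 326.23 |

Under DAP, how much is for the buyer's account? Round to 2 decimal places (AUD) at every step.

Buyer's account: AUD 6755.07

DAP: the seller bears all costs to the named destination except import duty and clearance.
Seller's account: goods 27472.34 + export clearance 333.98 + origin terminal 777.32 + freight 4724.56 + insurance 484.99 + destination terminal 311.51 + delivery 326.23 = 34430.93
Buyer's account: duty 6755.07 = 6755.07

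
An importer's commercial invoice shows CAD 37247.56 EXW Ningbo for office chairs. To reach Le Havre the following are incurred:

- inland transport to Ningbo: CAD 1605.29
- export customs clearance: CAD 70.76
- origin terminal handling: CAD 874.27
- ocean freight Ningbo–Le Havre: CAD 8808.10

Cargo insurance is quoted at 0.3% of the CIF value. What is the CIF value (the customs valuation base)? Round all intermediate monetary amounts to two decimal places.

Let C be the CIF value. C = EXW price + pre-shipment costs + freight + 0.3% × C
C − 0.3% × C = 37247.56 + 1605.29 + 70.76 + 874.27 + 8808.10
0.997 × C = 48605.98
C = 48605.98 / 0.997 = 48752.24
Insurance premium = 0.3% × 48752.24 = 146.26

CIF value: CAD 48752.24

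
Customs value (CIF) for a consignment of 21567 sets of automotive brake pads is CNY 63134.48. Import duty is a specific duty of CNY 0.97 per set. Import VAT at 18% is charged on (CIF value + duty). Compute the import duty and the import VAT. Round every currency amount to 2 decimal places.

Import duty: CNY 20919.99; import VAT: CNY 15129.80

Import duty = 21567 × 0.97 = 20919.99
VAT base = CIF + duty = 63134.48 + 20919.99 = 84054.47
Import VAT = 84054.47 × 18% = 15129.80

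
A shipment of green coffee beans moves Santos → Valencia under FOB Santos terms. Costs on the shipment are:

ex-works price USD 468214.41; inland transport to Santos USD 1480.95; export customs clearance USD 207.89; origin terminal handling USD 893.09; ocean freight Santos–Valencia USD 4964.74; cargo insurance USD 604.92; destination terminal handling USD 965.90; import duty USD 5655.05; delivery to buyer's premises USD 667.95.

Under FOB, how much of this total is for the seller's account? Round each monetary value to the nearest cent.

FOB: the seller bears costs until goods are on board at the origin port; the buyer bears freight, insurance and all costs thereafter.
Seller's account: goods 468214.41 + inland to port 1480.95 + export clearance 207.89 + origin terminal 893.09 = 470796.34
Buyer's account: freight 4964.74 + insurance 604.92 + destination terminal 965.90 + duty 5655.05 + delivery 667.95 = 12858.56

Seller's account: USD 470796.34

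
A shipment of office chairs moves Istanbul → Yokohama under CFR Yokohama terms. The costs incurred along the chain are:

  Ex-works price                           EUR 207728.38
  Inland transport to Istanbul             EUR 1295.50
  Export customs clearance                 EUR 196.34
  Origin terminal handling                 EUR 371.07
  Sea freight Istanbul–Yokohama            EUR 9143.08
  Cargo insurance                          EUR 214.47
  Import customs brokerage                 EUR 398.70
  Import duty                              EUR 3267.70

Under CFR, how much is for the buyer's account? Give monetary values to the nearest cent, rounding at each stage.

Buyer's account: EUR 3880.87

CFR: the seller pays costs through ocean freight to the destination port, but not insurance.
Seller's account: goods 207728.38 + inland to port 1295.50 + export clearance 196.34 + origin terminal 371.07 + freight 9143.08 = 218734.37
Buyer's account: insurance 214.47 + brokerage 398.70 + duty 3267.70 = 3880.87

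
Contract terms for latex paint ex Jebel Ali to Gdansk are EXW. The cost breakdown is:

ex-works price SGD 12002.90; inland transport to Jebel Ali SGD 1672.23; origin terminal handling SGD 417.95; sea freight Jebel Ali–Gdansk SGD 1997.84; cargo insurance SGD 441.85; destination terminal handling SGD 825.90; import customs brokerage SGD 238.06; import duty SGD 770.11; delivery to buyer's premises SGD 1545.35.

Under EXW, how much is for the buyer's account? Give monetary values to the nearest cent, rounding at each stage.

EXW: the seller makes goods available at their premises; the buyer bears all onward costs.
Seller's account: goods 12002.90 = 12002.90
Buyer's account: inland to port 1672.23 + origin terminal 417.95 + freight 1997.84 + insurance 441.85 + destination terminal 825.90 + brokerage 238.06 + duty 770.11 + delivery 1545.35 = 7909.29

Buyer's account: SGD 7909.29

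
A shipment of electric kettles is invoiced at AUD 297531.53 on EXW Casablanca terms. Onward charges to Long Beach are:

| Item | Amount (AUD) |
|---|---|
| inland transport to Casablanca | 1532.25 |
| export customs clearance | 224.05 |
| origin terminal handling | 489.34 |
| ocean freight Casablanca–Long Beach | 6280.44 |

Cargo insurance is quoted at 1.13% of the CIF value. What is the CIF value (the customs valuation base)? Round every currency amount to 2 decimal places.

Let C be the CIF value. C = EXW price + pre-shipment costs + freight + 1.13% × C
C − 1.13% × C = 297531.53 + 1532.25 + 224.05 + 489.34 + 6280.44
0.9887 × C = 306057.61
C = 306057.61 / 0.9887 = 309555.59
Insurance premium = 1.13% × 309555.59 = 3497.98

CIF value: AUD 309555.59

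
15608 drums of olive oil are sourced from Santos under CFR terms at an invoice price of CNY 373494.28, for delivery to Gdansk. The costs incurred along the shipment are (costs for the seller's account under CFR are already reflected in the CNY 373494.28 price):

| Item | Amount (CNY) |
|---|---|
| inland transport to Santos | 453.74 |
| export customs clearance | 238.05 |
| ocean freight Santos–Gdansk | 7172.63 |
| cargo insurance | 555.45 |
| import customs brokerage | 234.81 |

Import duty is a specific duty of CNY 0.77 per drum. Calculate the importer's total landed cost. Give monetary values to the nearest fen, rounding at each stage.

CFR: the seller pays costs through ocean freight to the destination port, but not insurance.
Already in the invoice (seller's account under CFR): inland to port, export clearance, freight — exclude.
CIF value = CFR price + insurance = 373494.28 + 555.45 = 374049.73
Import duty = 15608 × 0.77 = 12018.16
Buyer bears: insurance 555.45 + brokerage 234.81 + duty 12018.16 = 12808.42
Landed cost = invoice 373494.28 + 12808.42 = 386302.70

Total landed cost: CNY 386302.70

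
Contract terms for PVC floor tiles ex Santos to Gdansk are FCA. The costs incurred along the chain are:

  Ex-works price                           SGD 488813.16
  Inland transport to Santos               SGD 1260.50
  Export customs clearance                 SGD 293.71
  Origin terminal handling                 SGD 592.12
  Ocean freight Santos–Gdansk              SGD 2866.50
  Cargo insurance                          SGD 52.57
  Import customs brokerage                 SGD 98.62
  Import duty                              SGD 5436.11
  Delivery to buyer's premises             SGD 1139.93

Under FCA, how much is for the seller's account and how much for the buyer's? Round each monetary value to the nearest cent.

FCA: the seller delivers export-cleared goods to the carrier; the buyer bears costs from that point.
Seller's account: goods 488813.16 + inland to port 1260.50 + export clearance 293.71 = 490367.37
Buyer's account: origin terminal 592.12 + freight 2866.50 + insurance 52.57 + brokerage 98.62 + duty 5436.11 + delivery 1139.93 = 10185.85

Seller: SGD 490367.37; buyer: SGD 10185.85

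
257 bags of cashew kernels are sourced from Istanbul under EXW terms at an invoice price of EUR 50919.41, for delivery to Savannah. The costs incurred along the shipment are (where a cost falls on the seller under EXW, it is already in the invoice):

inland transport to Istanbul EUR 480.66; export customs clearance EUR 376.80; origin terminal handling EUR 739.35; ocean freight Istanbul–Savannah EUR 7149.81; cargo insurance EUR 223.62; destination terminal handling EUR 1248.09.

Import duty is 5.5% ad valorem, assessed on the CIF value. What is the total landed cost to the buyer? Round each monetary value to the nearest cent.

EXW: the seller makes goods available at their premises; the buyer bears all onward costs.
CIF value = EXW price + inland to port + export clearance + origin terminal + freight + insurance = 50919.41 + 480.66 + 376.80 + 739.35 + 7149.81 + 223.62 = 59889.65
Import duty = 59889.65 × 5.5% = 3293.93
Buyer bears: inland to port 480.66 + export clearance 376.80 + origin terminal 739.35 + freight 7149.81 + insurance 223.62 + destination terminal 1248.09 + duty 3293.93 = 13512.26
Landed cost = invoice 50919.41 + 13512.26 = 64431.67

Total landed cost: EUR 64431.67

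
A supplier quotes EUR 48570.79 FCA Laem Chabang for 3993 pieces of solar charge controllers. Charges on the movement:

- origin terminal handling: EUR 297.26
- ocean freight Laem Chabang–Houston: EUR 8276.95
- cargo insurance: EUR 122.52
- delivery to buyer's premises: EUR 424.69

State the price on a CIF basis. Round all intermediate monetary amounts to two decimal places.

Not relevant to the conversion: delivery — on the buyer under both terms; not part of either seller's price.
From FCA to CIF, the seller additionally bears: origin terminal, freight, insurance.
CIF price = 48570.79 + 297.26 + 8276.95 + 122.52 = 57267.52

CIF price: EUR 57267.52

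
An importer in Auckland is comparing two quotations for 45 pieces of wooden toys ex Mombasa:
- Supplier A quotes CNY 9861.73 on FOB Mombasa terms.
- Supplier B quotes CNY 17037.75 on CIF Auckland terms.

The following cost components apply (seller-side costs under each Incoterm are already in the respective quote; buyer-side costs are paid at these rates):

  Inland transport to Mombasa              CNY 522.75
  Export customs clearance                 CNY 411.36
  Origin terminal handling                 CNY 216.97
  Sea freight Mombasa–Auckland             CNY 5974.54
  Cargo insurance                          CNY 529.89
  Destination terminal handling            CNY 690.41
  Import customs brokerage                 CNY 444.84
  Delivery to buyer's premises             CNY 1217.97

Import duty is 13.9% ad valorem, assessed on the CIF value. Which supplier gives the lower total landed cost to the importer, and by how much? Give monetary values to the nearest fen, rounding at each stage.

Supplier A (FOB):
CIF value = FOB price + freight + insurance = 9861.73 + 5974.54 + 529.89 = 16366.16
Import duty = 16366.16 × 13.9% = 2274.90
Buyer bears (A): 5974.54 + 529.89 + 690.41 + 444.84 + 1217.97 = 8857.65
Landed cost (A) = invoice 9861.73 + 8857.65 + duty 2274.90 = 20994.28
Supplier B (CIF):
The CIF price already equals the CIF value: 17037.75
Import duty = 17037.75 × 13.9% = 2368.25
Buyer bears (B): 690.41 + 444.84 + 1217.97 = 2353.22
Landed cost (B) = invoice 17037.75 + 2353.22 + duty 2368.25 = 21759.22
Difference = |20994.28 − 21759.22| = 764.94

Supplier A is cheaper by CNY 764.94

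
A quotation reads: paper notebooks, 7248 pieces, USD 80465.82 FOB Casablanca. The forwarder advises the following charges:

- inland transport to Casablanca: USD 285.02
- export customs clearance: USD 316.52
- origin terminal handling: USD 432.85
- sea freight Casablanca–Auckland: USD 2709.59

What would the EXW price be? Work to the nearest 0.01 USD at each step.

Not relevant to the conversion: freight — on the buyer under both terms; not part of either seller's price.
From FOB to EXW, the seller no longer bears: inland to port, export clearance, origin terminal.
EXW price = 80465.82 − 285.02 − 316.52 − 432.85 = 79431.43

EXW price: USD 79431.43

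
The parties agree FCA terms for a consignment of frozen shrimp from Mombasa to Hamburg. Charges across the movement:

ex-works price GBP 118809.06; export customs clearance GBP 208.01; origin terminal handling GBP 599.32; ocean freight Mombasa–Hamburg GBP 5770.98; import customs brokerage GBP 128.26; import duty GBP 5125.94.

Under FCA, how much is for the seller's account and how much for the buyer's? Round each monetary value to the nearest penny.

FCA: the seller delivers export-cleared goods to the carrier; the buyer bears costs from that point.
Seller's account: goods 118809.06 + export clearance 208.01 = 119017.07
Buyer's account: origin terminal 599.32 + freight 5770.98 + brokerage 128.26 + duty 5125.94 = 11624.50

Seller: GBP 119017.07; buyer: GBP 11624.50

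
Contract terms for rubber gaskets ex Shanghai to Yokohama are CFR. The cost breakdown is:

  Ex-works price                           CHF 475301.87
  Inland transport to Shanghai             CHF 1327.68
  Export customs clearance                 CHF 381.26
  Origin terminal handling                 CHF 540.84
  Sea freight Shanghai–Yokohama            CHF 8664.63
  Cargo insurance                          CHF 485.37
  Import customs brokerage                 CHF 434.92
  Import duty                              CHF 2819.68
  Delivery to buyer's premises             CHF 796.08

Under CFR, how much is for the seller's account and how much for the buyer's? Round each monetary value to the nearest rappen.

Seller: CHF 486216.28; buyer: CHF 4536.05

CFR: the seller pays costs through ocean freight to the destination port, but not insurance.
Seller's account: goods 475301.87 + inland to port 1327.68 + export clearance 381.26 + origin terminal 540.84 + freight 8664.63 = 486216.28
Buyer's account: insurance 485.37 + brokerage 434.92 + duty 2819.68 + delivery 796.08 = 4536.05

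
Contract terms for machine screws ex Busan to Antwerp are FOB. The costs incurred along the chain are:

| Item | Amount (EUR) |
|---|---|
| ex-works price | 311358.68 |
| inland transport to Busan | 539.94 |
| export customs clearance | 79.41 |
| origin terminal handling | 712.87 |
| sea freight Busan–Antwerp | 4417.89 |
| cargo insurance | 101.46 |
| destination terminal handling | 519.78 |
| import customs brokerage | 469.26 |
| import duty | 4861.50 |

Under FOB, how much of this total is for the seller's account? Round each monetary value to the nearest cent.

Seller's account: EUR 312690.90

FOB: the seller bears costs until goods are on board at the origin port; the buyer bears freight, insurance and all costs thereafter.
Seller's account: goods 311358.68 + inland to port 539.94 + export clearance 79.41 + origin terminal 712.87 = 312690.90
Buyer's account: freight 4417.89 + insurance 101.46 + destination terminal 519.78 + brokerage 469.26 + duty 4861.50 = 10369.89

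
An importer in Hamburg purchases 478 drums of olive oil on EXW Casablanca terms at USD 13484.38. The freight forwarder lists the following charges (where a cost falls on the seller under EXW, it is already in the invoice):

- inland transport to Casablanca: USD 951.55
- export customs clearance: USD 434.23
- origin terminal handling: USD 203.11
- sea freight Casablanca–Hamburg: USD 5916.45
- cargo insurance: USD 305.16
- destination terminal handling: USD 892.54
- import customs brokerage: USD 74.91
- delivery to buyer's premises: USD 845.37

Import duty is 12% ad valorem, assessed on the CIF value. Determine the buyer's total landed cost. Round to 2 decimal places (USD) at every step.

EXW: the seller makes goods available at their premises; the buyer bears all onward costs.
CIF value = EXW price + inland to port + export clearance + origin terminal + freight + insurance = 13484.38 + 951.55 + 434.23 + 203.11 + 5916.45 + 305.16 = 21294.88
Import duty = 21294.88 × 12% = 2555.39
Buyer bears: inland to port 951.55 + export clearance 434.23 + origin terminal 203.11 + freight 5916.45 + insurance 305.16 + destination terminal 892.54 + brokerage 74.91 + delivery 845.37 + duty 2555.39 = 12178.71
Landed cost = invoice 13484.38 + 12178.71 = 25663.09

Total landed cost: USD 25663.09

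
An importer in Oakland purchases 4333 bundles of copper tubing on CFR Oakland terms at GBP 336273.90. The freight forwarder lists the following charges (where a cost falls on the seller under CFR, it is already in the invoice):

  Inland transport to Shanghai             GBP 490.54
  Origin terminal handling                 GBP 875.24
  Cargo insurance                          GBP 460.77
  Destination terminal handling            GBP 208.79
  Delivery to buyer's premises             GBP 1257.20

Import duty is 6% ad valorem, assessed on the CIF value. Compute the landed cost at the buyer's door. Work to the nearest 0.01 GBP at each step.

Total landed cost: GBP 358404.74

CFR: the seller pays costs through ocean freight to the destination port, but not insurance.
Already in the invoice (seller's account under CFR): inland to port, origin terminal — exclude.
CIF value = CFR price + insurance = 336273.90 + 460.77 = 336734.67
Import duty = 336734.67 × 6% = 20204.08
Buyer bears: insurance 460.77 + destination terminal 208.79 + delivery 1257.20 + duty 20204.08 = 22130.84
Landed cost = invoice 336273.90 + 22130.84 = 358404.74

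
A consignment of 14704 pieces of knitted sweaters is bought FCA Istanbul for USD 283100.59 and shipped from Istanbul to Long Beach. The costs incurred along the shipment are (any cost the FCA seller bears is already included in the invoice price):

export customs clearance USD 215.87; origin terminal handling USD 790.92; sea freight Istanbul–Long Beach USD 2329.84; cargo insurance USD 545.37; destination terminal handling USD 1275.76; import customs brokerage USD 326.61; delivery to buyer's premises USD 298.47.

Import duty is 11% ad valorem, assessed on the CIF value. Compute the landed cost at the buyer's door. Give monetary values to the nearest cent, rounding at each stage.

Total landed cost: USD 320211.90

FCA: the seller delivers export-cleared goods to the carrier; the buyer bears costs from that point.
Already in the invoice (seller's account under FCA): export clearance — exclude.
CIF value = FCA price + origin terminal + freight + insurance = 283100.59 + 790.92 + 2329.84 + 545.37 = 286766.72
Import duty = 286766.72 × 11% = 31544.34
Buyer bears: origin terminal 790.92 + freight 2329.84 + insurance 545.37 + destination terminal 1275.76 + brokerage 326.61 + delivery 298.47 + duty 31544.34 = 37111.31
Landed cost = invoice 283100.59 + 37111.31 = 320211.90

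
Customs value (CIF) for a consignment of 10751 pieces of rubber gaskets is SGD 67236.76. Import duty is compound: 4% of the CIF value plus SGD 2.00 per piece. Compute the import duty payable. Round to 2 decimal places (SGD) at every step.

Import duty: SGD 24191.47

Ad valorem component: 67236.76 × 4% = 2689.47
Specific component: 10751 × 2.00 = 21502.00
Import duty = 2689.47 + 21502.00 = 24191.47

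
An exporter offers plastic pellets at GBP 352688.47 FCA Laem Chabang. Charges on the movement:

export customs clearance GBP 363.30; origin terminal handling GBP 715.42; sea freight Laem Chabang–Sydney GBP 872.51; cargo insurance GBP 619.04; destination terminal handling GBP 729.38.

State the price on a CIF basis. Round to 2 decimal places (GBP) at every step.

Not relevant to the conversion: export clearance — on the seller under both FCA and CIF; already in the FCA price and stays in the CIF price. destination terminal — on the buyer under both terms; not part of either seller's price.
From FCA to CIF, the seller additionally bears: origin terminal, freight, insurance.
CIF price = 352688.47 + 715.42 + 872.51 + 619.04 = 354895.44

CIF price: GBP 354895.44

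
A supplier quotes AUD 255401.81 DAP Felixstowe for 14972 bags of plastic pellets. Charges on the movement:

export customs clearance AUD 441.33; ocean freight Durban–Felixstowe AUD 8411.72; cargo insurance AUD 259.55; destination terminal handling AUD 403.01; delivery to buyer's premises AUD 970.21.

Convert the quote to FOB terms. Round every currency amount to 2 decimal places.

Not relevant to the conversion: export clearance — on the seller under both DAP and FOB; already in the DAP price and stays in the FOB price.
From DAP to FOB, the seller no longer bears: freight, insurance, destination terminal, delivery.
FOB price = 255401.81 − 8411.72 − 259.55 − 403.01 − 970.21 = 245357.32

FOB price: AUD 245357.32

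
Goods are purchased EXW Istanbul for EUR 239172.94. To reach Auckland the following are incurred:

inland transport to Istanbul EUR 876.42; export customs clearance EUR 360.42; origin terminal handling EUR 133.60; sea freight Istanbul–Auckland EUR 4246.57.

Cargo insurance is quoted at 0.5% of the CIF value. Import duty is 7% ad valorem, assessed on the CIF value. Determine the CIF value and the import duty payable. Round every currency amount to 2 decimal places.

CIF value: EUR 246020.05; import duty: EUR 17221.40

Let C be the CIF value. C = EXW price + pre-shipment costs + freight + 0.5% × C
C − 0.5% × C = 239172.94 + 876.42 + 360.42 + 133.60 + 4246.57
0.995 × C = 244789.95
C = 244789.95 / 0.995 = 246020.05
Insurance premium = 0.5% × 246020.05 = 1230.10
Import duty = 246020.05 × 7% = 17221.40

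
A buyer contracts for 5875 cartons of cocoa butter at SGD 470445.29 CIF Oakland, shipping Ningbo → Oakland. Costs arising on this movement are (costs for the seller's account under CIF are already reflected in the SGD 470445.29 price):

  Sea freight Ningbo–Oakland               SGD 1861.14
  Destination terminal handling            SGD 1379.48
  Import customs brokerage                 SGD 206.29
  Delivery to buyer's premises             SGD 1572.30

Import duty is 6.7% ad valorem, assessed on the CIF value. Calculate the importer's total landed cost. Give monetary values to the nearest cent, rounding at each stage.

Total landed cost: SGD 505123.19

CIF: the seller pays costs through ocean freight and marine insurance to the destination port.
Already in the invoice (seller's account under CIF): freight — exclude.
The CIF price already equals the CIF value: 470445.29
Import duty = 470445.29 × 6.7% = 31519.83
Buyer bears: destination terminal 1379.48 + brokerage 206.29 + delivery 1572.30 + duty 31519.83 = 34677.90
Landed cost = invoice 470445.29 + 34677.90 = 505123.19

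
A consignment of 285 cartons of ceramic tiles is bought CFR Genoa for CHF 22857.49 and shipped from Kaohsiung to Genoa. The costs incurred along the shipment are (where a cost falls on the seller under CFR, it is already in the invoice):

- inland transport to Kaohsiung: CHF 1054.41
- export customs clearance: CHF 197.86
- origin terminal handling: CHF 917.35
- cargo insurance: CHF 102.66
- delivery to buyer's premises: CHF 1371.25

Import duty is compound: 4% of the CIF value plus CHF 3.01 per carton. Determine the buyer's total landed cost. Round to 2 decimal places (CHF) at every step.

Total landed cost: CHF 26107.66

CFR: the seller pays costs through ocean freight to the destination port, but not insurance.
Already in the invoice (seller's account under CFR): inland to port, export clearance, origin terminal — exclude.
CIF value = CFR price + insurance = 22857.49 + 102.66 = 22960.15
Ad valorem component: 22960.15 × 4% = 918.41
Specific component: 285 × 3.01 = 857.85
Import duty = 918.41 + 857.85 = 1776.26
Buyer bears: insurance 102.66 + delivery 1371.25 + duty 1776.26 = 3250.17
Landed cost = invoice 22857.49 + 3250.17 = 26107.66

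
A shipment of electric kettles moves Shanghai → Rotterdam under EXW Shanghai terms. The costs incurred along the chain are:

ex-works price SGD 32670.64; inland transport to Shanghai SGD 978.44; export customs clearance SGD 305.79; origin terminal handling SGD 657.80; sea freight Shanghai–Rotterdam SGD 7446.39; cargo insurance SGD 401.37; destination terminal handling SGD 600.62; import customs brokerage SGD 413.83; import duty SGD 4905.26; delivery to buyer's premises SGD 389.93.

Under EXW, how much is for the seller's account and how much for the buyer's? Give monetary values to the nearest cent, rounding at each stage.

Seller: SGD 32670.64; buyer: SGD 16099.43

EXW: the seller makes goods available at their premises; the buyer bears all onward costs.
Seller's account: goods 32670.64 = 32670.64
Buyer's account: inland to port 978.44 + export clearance 305.79 + origin terminal 657.80 + freight 7446.39 + insurance 401.37 + destination terminal 600.62 + brokerage 413.83 + duty 4905.26 + delivery 389.93 = 16099.43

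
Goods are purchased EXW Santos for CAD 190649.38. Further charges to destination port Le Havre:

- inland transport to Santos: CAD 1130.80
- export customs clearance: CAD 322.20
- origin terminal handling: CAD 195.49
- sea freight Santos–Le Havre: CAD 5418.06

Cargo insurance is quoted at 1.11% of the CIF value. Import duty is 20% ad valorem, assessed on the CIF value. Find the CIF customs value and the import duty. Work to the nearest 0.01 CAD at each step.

CIF value: CAD 199935.21; import duty: CAD 39987.04

Let C be the CIF value. C = EXW price + pre-shipment costs + freight + 1.11% × C
C − 1.11% × C = 190649.38 + 1130.80 + 322.20 + 195.49 + 5418.06
0.9889 × C = 197715.93
C = 197715.93 / 0.9889 = 199935.21
Insurance premium = 1.11% × 199935.21 = 2219.28
Import duty = 199935.21 × 20% = 39987.04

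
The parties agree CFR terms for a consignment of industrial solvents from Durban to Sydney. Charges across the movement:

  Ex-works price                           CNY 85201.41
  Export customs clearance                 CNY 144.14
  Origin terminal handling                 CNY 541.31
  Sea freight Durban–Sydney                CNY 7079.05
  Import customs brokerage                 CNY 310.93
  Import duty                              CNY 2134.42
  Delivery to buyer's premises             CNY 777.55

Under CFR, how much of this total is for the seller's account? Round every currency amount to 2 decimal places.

Seller's account: CNY 92965.91

CFR: the seller pays costs through ocean freight to the destination port, but not insurance.
Seller's account: goods 85201.41 + export clearance 144.14 + origin terminal 541.31 + freight 7079.05 = 92965.91
Buyer's account: brokerage 310.93 + duty 2134.42 + delivery 777.55 = 3222.90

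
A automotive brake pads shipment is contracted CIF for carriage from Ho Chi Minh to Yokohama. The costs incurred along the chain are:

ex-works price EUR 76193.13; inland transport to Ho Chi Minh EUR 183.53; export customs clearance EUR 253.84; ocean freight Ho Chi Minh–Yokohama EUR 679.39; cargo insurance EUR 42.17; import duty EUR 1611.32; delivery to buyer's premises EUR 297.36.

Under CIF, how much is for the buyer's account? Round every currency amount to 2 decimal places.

CIF: the seller pays costs through ocean freight and marine insurance to the destination port.
Seller's account: goods 76193.13 + inland to port 183.53 + export clearance 253.84 + freight 679.39 + insurance 42.17 = 77352.06
Buyer's account: duty 1611.32 + delivery 297.36 = 1908.68

Buyer's account: EUR 1908.68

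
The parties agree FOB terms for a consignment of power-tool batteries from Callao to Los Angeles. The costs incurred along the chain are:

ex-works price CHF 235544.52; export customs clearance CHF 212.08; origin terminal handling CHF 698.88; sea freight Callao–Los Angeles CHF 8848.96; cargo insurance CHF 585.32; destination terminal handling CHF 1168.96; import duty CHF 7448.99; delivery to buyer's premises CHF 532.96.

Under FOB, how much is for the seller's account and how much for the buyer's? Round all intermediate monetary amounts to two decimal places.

FOB: the seller bears costs until goods are on board at the origin port; the buyer bears freight, insurance and all costs thereafter.
Seller's account: goods 235544.52 + export clearance 212.08 + origin terminal 698.88 = 236455.48
Buyer's account: freight 8848.96 + insurance 585.32 + destination terminal 1168.96 + duty 7448.99 + delivery 532.96 = 18585.19

Seller: CHF 236455.48; buyer: CHF 18585.19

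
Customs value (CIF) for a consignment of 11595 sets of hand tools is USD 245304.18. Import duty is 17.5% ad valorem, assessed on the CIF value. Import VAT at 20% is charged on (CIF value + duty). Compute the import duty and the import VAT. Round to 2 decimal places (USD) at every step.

Import duty: USD 42928.23; import VAT: USD 57646.48

Import duty = 245304.18 × 17.5% = 42928.23
VAT base = CIF + duty = 245304.18 + 42928.23 = 288232.41
Import VAT = 288232.41 × 20% = 57646.48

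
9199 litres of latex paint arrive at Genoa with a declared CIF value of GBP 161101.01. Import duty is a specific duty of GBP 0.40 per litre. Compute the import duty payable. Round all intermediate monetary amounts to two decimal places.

Import duty: GBP 3679.60

Import duty = 9199 × 0.40 = 3679.60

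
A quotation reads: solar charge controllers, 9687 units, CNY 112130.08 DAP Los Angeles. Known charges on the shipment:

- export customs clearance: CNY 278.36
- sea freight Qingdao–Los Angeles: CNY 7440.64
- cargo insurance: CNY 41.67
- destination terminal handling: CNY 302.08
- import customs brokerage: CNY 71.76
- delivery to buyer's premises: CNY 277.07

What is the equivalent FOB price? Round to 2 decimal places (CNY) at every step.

Not relevant to the conversion: export clearance — on the seller under both DAP and FOB; already in the DAP price and stays in the FOB price. brokerage — on the buyer under both terms; not part of either seller's price.
From DAP to FOB, the seller no longer bears: freight, insurance, destination terminal, delivery.
FOB price = 112130.08 − 7440.64 − 41.67 − 302.08 − 277.07 = 104068.62

FOB price: CNY 104068.62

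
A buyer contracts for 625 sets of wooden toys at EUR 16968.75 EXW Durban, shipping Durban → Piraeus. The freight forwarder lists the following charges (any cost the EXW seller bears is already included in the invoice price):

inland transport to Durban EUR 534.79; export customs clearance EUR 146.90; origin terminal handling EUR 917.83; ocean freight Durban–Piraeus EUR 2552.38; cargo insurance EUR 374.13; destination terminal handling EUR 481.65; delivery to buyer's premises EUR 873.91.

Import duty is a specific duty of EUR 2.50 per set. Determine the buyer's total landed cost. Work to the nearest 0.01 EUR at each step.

Total landed cost: EUR 24412.84

EXW: the seller makes goods available at their premises; the buyer bears all onward costs.
CIF value = EXW price + inland to port + export clearance + origin terminal + freight + insurance = 16968.75 + 534.79 + 146.90 + 917.83 + 2552.38 + 374.13 = 21494.78
Import duty = 625 × 2.50 = 1562.50
Buyer bears: inland to port 534.79 + export clearance 146.90 + origin terminal 917.83 + freight 2552.38 + insurance 374.13 + destination terminal 481.65 + delivery 873.91 + duty 1562.50 = 7444.09
Landed cost = invoice 16968.75 + 7444.09 = 24412.84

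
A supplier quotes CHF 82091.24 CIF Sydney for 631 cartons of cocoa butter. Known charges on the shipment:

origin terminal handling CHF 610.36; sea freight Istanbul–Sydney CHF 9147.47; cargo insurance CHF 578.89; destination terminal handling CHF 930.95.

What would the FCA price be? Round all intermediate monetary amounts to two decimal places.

FCA price: CHF 71754.52

Not relevant to the conversion: destination terminal — on the buyer under both terms; not part of either seller's price.
From CIF to FCA, the seller no longer bears: origin terminal, freight, insurance.
FCA price = 82091.24 − 610.36 − 9147.47 − 578.89 = 71754.52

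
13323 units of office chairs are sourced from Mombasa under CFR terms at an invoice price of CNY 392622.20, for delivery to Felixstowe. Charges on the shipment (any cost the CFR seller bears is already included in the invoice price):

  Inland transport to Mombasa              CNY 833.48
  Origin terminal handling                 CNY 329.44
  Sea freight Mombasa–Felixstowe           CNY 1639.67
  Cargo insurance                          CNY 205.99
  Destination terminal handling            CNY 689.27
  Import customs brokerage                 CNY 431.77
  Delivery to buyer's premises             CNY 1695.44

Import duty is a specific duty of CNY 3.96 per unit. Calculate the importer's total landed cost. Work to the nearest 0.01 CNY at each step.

CFR: the seller pays costs through ocean freight to the destination port, but not insurance.
Already in the invoice (seller's account under CFR): inland to port, origin terminal, freight — exclude.
CIF value = CFR price + insurance = 392622.20 + 205.99 = 392828.19
Import duty = 13323 × 3.96 = 52759.08
Buyer bears: insurance 205.99 + destination terminal 689.27 + brokerage 431.77 + delivery 1695.44 + duty 52759.08 = 55781.55
Landed cost = invoice 392622.20 + 55781.55 = 448403.75

Total landed cost: CNY 448403.75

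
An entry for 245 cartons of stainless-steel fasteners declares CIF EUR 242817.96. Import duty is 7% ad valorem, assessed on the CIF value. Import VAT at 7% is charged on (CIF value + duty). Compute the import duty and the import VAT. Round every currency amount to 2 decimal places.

Import duty = 242817.96 × 7% = 16997.26
VAT base = CIF + duty = 242817.96 + 16997.26 = 259815.22
Import VAT = 259815.22 × 7% = 18187.07

Import duty: EUR 16997.26; import VAT: EUR 18187.07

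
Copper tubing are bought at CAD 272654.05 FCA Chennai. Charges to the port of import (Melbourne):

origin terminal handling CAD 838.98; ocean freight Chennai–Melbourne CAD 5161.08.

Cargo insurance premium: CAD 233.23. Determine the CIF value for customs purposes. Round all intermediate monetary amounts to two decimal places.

CIF = FCA price + pre-shipment costs + freight + insurance
CIF = 272654.05 + 838.98 + 5161.08 + 233.23 = 278887.34

CIF value: CAD 278887.34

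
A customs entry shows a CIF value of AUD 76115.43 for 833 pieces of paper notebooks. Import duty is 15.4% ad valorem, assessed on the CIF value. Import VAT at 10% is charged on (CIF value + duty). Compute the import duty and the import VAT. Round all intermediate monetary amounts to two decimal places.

Import duty = 76115.43 × 15.4% = 11721.78
VAT base = CIF + duty = 76115.43 + 11721.78 = 87837.21
Import VAT = 87837.21 × 10% = 8783.72

Import duty: AUD 11721.78; import VAT: AUD 8783.72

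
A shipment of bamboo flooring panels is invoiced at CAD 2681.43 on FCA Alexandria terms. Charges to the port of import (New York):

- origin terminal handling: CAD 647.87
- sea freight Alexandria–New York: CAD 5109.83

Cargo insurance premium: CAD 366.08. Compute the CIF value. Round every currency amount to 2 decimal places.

CIF = FCA price + pre-shipment costs + freight + insurance
CIF = 2681.43 + 647.87 + 5109.83 + 366.08 = 8805.21

CIF value: CAD 8805.21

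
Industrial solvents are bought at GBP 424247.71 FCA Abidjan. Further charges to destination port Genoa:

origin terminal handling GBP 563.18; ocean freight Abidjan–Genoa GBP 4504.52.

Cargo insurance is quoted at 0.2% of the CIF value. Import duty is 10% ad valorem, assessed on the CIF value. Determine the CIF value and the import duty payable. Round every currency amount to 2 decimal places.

Let C be the CIF value. C = FCA price + pre-shipment costs + freight + 0.2% × C
C − 0.2% × C = 424247.71 + 563.18 + 4504.52
0.998 × C = 429315.41
C = 429315.41 / 0.998 = 430175.76
Insurance premium = 0.2% × 430175.76 = 860.35
Import duty = 430175.76 × 10% = 43017.58

CIF value: GBP 430175.76; import duty: GBP 43017.58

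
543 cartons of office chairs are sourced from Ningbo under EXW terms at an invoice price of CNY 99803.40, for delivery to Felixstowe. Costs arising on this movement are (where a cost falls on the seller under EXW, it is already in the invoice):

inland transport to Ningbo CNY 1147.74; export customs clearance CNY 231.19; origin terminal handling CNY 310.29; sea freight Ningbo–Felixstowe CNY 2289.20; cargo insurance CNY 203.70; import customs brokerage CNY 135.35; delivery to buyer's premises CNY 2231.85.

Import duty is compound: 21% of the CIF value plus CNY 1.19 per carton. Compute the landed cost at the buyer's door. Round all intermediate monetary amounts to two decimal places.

Total landed cost: CNY 128835.85

EXW: the seller makes goods available at their premises; the buyer bears all onward costs.
CIF value = EXW price + inland to port + export clearance + origin terminal + freight + insurance = 99803.40 + 1147.74 + 231.19 + 310.29 + 2289.20 + 203.70 = 103985.52
Ad valorem component: 103985.52 × 21% = 21836.96
Specific component: 543 × 1.19 = 646.17
Import duty = 21836.96 + 646.17 = 22483.13
Buyer bears: inland to port 1147.74 + export clearance 231.19 + origin terminal 310.29 + freight 2289.20 + insurance 203.70 + brokerage 135.35 + delivery 2231.85 + duty 22483.13 = 29032.45
Landed cost = invoice 99803.40 + 29032.45 = 128835.85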